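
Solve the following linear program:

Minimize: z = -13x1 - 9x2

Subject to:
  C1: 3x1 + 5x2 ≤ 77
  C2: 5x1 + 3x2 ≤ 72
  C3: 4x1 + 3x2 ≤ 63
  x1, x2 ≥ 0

Evaluate the objective at each vertex of the feasible region:
  z(0, 0) = 0
  z(14.4, 0) = -187.2
  z(9, 9) = -198  ←
  z(7.636, 10.82) = -196.6
  z(0, 15.4) = -138.6
The minimum is at x1 = 9, x2 = 9.

x1 = 9, x2 = 9, z = -198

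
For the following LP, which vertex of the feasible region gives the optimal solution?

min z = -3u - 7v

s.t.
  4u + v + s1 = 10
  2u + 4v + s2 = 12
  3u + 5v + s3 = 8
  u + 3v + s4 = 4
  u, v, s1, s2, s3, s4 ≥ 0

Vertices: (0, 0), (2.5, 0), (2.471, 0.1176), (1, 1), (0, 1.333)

Evaluate the objective at each vertex of the feasible region:
  z(0, 0) = 0
  z(2.5, 0) = -7.5
  z(2.471, 0.1176) = -8.235
  z(1, 1) = -10  ←
  z(0, 1.333) = -9.333
The minimum is at u = 1, v = 1.

(1, 1)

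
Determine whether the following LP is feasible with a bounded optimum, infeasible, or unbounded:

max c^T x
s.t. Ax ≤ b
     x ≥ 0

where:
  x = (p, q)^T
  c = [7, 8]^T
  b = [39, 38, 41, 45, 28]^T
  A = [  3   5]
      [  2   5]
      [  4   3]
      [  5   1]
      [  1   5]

Feasible with a bounded optimal solution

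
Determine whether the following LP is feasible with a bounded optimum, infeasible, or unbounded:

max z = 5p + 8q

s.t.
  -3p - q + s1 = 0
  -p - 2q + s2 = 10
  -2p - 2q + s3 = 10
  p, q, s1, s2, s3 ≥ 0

Unbounded (objective can increase without bound)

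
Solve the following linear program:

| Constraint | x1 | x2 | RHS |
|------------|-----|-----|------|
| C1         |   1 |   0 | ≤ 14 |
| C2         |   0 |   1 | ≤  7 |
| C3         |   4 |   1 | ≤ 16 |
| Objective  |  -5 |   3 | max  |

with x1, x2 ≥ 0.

Evaluate the objective at each vertex of the feasible region:
  z(0, 0) = 0
  z(4, 0) = -20
  z(2.25, 7) = 9.75
  z(0, 7) = 21  ←
The maximum is at x1 = 0, x2 = 7.

x1 = 0, x2 = 7, z = 21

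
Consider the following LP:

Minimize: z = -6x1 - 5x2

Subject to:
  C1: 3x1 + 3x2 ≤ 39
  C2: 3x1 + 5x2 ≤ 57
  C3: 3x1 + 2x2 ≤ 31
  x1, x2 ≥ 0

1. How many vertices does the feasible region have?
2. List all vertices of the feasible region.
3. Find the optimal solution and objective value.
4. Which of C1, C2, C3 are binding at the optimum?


1. 5
2. (0, 0), (10.33, 0), (5, 8), (4, 9), (0, 11.4)
3. x1 = 5, x2 = 8, z = -70
4. C1, C3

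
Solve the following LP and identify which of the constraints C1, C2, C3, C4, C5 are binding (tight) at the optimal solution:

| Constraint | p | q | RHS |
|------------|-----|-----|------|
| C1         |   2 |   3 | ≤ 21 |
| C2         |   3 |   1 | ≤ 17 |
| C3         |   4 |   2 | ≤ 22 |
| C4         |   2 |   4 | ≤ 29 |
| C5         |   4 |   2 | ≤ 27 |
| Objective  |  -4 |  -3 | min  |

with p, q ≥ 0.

At p = 3, q = 5, compute slack b - a·x for each constraint:
  C1: 21 − 21 = 0  (binding)
  C2: 17 − 14 = 3  (slack)
  C3: 22 − 22 = 0  (binding)
  C4: 29 − 26 = 3  (slack)
  C5: 27 − 22 = 5  (slack)

Optimal: p = 3, q = 5
Binding: C1, C3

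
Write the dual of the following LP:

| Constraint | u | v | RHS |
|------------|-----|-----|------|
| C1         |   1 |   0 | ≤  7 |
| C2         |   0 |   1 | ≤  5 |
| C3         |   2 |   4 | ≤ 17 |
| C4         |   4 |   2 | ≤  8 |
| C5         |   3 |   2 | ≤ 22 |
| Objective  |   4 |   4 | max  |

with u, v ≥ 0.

Primal max cᵀx s.t. Ax ≤ b, x ≥ 0  →  Dual min bᵀy s.t. Aᵀy ≥ c, y ≥ 0.

Minimize: z = 7y1 + 5y2 + 17y3 + 8y4 + 22y5

Subject to:
  y1 + 2y3 + 4y4 + 3y5 ≥ 4
  y2 + 4y3 + 2y4 + 2y5 ≥ 4
  y1, y2, y3, y4, y5 ≥ 0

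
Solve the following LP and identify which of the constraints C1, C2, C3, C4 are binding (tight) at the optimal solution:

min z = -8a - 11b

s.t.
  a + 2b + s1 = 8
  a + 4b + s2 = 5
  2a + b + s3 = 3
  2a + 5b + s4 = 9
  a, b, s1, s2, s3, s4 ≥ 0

At a = 1, b = 1, compute slack b - a·x for each constraint:
  C1: 8 − 3 = 5  (slack)
  C2: 5 − 5 = 0  (binding)
  C3: 3 − 3 = 0  (binding)
  C4: 9 − 7 = 2  (slack)

Optimal: a = 1, b = 1
Binding: C2, C3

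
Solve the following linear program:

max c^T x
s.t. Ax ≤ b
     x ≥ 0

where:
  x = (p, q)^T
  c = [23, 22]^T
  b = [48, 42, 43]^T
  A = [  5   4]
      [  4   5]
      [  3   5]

Evaluate the objective at each vertex of the feasible region:
  z(0, 0) = 0
  z(9.6, 0) = 220.8
  z(8, 2) = 228  ←
  z(0, 8.4) = 184.8
The maximum is at p = 8, q = 2.

p = 8, q = 2, z = 228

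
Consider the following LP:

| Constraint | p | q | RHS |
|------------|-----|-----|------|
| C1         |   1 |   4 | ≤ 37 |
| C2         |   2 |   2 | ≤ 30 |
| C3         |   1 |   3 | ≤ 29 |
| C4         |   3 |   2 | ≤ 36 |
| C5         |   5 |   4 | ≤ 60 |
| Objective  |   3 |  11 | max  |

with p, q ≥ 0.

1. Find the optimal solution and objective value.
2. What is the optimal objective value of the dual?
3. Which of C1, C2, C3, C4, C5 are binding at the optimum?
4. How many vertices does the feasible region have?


1. p = 5, q = 8, z = 103
2. 103
3. C1, C3
4. 5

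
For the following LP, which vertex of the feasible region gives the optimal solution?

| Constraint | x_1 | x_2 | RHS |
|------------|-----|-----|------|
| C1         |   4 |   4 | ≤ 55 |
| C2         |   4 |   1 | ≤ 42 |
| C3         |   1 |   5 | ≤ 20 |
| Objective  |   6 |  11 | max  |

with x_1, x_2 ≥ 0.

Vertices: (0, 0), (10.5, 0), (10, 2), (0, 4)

Evaluate the objective at each vertex of the feasible region:
  z(0, 0) = 0
  z(10.5, 0) = 63
  z(10, 2) = 82  ←
  z(0, 4) = 44
The maximum is at x_1 = 10, x_2 = 2.

(10, 2)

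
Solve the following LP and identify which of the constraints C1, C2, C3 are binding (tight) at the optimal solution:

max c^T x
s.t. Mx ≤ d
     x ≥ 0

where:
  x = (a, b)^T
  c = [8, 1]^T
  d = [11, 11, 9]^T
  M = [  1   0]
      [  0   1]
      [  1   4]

At a = 9, b = 0, compute slack b - a·x for each constraint:
  C1: 11 − 9 = 2  (slack)
  C2: 11 − 0 = 11  (slack)
  C3: 9 − 9 = 0  (binding)

Optimal: a = 9, b = 0
Binding: C3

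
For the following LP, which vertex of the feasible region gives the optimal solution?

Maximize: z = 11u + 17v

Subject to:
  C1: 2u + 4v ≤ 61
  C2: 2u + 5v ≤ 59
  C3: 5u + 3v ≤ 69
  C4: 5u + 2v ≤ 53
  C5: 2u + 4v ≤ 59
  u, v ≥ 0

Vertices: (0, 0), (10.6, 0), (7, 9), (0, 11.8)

Evaluate the objective at each vertex of the feasible region:
  z(0, 0) = 0
  z(10.6, 0) = 116.6
  z(7, 9) = 230  ←
  z(0, 11.8) = 200.6
The maximum is at u = 7, v = 9.

(7, 9)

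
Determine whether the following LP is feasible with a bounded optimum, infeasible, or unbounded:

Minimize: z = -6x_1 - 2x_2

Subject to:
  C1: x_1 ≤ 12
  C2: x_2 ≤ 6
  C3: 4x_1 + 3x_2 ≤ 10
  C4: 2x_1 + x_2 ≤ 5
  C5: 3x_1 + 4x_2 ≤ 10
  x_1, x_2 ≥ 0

Feasible with a bounded optimal solution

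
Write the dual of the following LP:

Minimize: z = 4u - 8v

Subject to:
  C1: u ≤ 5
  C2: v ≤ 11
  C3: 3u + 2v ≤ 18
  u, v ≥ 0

Primal min cᵀx s.t. Ax ≤ b, x ≥ 0  →  Dual max −bᵀy s.t. Aᵀy ≥ −c, y ≥ 0.

Maximize: z = -5y1 - 11y2 - 18y3

Subject to:
  y1 + 3y3 ≥ -4
  y2 + 2y3 ≥ 8
  y1, y2, y3 ≥ 0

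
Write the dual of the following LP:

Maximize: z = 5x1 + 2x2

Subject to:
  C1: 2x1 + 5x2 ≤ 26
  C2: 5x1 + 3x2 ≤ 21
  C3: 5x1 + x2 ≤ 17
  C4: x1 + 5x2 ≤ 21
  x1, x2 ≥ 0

Primal max cᵀx s.t. Ax ≤ b, x ≥ 0  →  Dual min bᵀy s.t. Aᵀy ≥ c, y ≥ 0.

Minimize: z = 26y1 + 21y2 + 17y3 + 21y4

Subject to:
  2y1 + 5y2 + 5y3 + y4 ≥ 5
  5y1 + 3y2 + y3 + 5y4 ≥ 2
  y1, y2, y3, y4 ≥ 0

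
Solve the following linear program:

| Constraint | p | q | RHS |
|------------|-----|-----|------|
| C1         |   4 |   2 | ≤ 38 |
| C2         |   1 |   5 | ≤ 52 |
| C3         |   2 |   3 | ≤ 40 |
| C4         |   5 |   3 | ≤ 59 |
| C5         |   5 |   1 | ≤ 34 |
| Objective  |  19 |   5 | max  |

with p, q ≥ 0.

Evaluate the objective at each vertex of the feasible region:
  z(0, 0) = 0
  z(6.8, 0) = 129.2
  z(5, 9) = 140  ←
  z(4.778, 9.444) = 138
  z(0, 10.4) = 52
The maximum is at p = 5, q = 9.

p = 5, q = 9, z = 140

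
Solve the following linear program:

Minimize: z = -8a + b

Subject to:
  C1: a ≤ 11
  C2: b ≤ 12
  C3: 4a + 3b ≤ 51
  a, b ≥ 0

Evaluate the objective at each vertex of the feasible region:
  z(0, 0) = 0
  z(11, 0) = -88  ←
  z(11, 2.333) = -85.67
  z(3.75, 12) = -18
  z(0, 12) = 12
The minimum is at a = 11, b = 0.

a = 11, b = 0, z = -88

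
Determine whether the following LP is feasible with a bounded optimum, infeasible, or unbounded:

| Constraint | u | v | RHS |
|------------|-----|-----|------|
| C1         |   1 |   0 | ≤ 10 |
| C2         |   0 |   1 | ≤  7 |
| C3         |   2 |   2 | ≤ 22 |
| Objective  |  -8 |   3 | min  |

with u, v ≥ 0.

Feasible with a bounded optimal solution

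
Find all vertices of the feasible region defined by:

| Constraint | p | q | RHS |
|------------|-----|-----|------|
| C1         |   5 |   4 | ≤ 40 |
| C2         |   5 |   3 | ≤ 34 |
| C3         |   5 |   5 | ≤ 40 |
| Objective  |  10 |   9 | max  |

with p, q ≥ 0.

(0, 0), (6.8, 0), (5, 3), (0, 8)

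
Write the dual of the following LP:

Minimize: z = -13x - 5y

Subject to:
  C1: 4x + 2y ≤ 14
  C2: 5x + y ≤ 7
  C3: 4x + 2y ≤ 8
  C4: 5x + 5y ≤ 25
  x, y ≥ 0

Primal min cᵀx s.t. Ax ≤ b, x ≥ 0  →  Dual max −bᵀy s.t. Aᵀy ≥ −c, y ≥ 0.

Maximize: z = -14y1 - 7y2 - 8y3 - 25y4

Subject to:
  4y1 + 5y2 + 4y3 + 5y4 ≥ 13
  2y1 + y2 + 2y3 + 5y4 ≥ 5
  y1, y2, y3, y4 ≥ 0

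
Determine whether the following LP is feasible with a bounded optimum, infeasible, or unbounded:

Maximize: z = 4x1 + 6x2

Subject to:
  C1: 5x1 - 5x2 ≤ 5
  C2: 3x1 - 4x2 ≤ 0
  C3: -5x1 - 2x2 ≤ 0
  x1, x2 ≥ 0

Unbounded (objective can increase without bound)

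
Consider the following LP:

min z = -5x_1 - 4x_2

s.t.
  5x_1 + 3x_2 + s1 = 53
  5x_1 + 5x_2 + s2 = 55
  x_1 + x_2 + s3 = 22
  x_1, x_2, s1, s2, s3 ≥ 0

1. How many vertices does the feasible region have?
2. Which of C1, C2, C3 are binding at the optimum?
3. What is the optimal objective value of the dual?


1. 4
2. C1, C2
3. -54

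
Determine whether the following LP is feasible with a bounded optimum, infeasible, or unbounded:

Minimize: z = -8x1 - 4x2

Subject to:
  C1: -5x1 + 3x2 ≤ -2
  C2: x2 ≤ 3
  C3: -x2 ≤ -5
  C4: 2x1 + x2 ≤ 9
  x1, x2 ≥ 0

Infeasible (no feasible solution exists)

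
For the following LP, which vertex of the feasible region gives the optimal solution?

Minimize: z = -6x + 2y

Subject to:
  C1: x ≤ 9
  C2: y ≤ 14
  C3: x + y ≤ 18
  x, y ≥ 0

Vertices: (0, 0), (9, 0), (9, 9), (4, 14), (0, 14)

Evaluate the objective at each vertex of the feasible region:
  z(0, 0) = 0
  z(9, 0) = -54  ←
  z(9, 9) = -36
  z(4, 14) = 4
  z(0, 14) = 28
The minimum is at x = 9, y = 0.

(9, 0)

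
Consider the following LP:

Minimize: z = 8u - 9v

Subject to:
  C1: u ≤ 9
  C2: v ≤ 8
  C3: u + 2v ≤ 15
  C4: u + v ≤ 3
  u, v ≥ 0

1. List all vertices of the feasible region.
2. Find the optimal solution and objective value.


1. (0, 0), (3, 0), (0, 3)
2. u = 0, v = 3, z = -27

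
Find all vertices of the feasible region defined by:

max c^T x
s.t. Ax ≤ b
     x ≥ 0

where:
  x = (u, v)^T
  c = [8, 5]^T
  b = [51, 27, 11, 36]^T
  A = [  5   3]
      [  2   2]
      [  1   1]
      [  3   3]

(0, 0), (10.2, 0), (9, 2), (0, 11)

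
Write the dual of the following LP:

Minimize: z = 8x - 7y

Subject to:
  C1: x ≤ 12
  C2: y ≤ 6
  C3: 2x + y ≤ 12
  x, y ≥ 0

Primal min cᵀx s.t. Ax ≤ b, x ≥ 0  →  Dual max −bᵀy s.t. Aᵀy ≥ −c, y ≥ 0.

Maximize: z = -12y1 - 6y2 - 12y3

Subject to:
  y1 + 2y3 ≥ -8
  y2 + y3 ≥ 7
  y1, y2, y3 ≥ 0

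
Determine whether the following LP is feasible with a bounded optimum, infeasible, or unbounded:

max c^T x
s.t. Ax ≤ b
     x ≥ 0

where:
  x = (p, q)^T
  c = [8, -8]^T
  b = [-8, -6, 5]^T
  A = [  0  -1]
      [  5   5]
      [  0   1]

Infeasible (no feasible solution exists)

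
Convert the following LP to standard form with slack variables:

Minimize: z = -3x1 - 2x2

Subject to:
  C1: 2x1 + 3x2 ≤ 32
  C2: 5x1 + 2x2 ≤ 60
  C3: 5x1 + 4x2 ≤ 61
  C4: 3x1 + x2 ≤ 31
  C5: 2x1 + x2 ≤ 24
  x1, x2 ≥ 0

min z = -3x1 - 2x2

s.t.
  2x1 + 3x2 + s1 = 32
  5x1 + 2x2 + s2 = 60
  5x1 + 4x2 + s3 = 61
  3x1 + x2 + s4 = 31
  2x1 + x2 + s5 = 24
  x1, x2, s1, s2, s3, s4, s5 ≥ 0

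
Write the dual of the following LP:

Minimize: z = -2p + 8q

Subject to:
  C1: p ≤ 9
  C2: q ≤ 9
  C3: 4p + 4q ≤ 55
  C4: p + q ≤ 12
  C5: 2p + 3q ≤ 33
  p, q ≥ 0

Primal min cᵀx s.t. Ax ≤ b, x ≥ 0  →  Dual max −bᵀy s.t. Aᵀy ≥ −c, y ≥ 0.

Maximize: z = -9y1 - 9y2 - 55y3 - 12y4 - 33y5

Subject to:
  y1 + 4y3 + y4 + 2y5 ≥ 2
  y2 + 4y3 + y4 + 3y5 ≥ -8
  y1, y2, y3, y4, y5 ≥ 0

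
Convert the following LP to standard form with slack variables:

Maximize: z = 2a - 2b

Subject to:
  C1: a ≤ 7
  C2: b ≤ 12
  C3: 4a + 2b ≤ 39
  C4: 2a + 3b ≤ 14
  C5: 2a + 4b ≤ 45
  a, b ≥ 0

max z = 2a - 2b

s.t.
  a + s1 = 7
  b + s2 = 12
  4a + 2b + s3 = 39
  2a + 3b + s4 = 14
  2a + 4b + s5 = 45
  a, b, s1, s2, s3, s4, s5 ≥ 0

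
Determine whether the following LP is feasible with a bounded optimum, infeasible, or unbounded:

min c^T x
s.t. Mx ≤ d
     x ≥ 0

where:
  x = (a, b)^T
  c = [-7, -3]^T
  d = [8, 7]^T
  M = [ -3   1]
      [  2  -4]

Unbounded (objective can decrease without bound)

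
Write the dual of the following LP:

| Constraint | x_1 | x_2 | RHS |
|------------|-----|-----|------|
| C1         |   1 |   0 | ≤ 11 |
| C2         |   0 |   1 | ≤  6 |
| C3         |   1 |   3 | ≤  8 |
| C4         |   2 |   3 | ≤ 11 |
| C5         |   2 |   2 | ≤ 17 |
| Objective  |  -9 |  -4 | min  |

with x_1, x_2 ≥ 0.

Primal min cᵀx s.t. Ax ≤ b, x ≥ 0  →  Dual max −bᵀy s.t. Aᵀy ≥ −c, y ≥ 0.

Maximize: z = -11y1 - 6y2 - 8y3 - 11y4 - 17y5

Subject to:
  y1 + y3 + 2y4 + 2y5 ≥ 9
  y2 + 3y3 + 3y4 + 2y5 ≥ 4
  y1, y2, y3, y4, y5 ≥ 0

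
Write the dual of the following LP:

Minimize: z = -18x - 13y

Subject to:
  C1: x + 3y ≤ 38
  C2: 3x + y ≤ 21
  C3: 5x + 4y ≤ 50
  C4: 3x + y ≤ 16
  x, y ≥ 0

Primal min cᵀx s.t. Ax ≤ b, x ≥ 0  →  Dual max −bᵀy s.t. Aᵀy ≥ −c, y ≥ 0.

Maximize: z = -38y1 - 21y2 - 50y3 - 16y4

Subject to:
  y1 + 3y2 + 5y3 + 3y4 ≥ 18
  3y1 + y2 + 4y3 + y4 ≥ 13
  y1, y2, y3, y4 ≥ 0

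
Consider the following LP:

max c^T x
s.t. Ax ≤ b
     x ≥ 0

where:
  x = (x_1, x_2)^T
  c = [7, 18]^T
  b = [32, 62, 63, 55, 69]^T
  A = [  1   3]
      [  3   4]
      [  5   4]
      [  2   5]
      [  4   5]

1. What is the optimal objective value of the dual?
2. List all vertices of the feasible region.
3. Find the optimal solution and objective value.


1. 197
2. (0, 0), (12.6, 0), (5.588, 8.765), (5, 9), (0, 10.67)
3. x_1 = 5, x_2 = 9, z = 197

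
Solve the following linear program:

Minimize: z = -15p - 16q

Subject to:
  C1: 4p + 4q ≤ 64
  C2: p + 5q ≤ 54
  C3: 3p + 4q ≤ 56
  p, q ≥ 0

Evaluate the objective at each vertex of the feasible region:
  z(0, 0) = 0
  z(16, 0) = -240
  z(8, 8) = -248  ←
  z(5.818, 9.636) = -241.5
  z(0, 10.8) = -172.8
The minimum is at p = 8, q = 8.

p = 8, q = 8, z = -248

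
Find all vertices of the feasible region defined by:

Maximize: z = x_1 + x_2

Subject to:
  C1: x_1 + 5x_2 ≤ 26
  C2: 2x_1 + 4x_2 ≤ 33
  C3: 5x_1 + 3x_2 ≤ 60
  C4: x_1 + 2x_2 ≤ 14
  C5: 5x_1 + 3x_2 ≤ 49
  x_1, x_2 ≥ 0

(0, 0), (9.8, 0), (8, 3), (6, 4), (0, 5.2)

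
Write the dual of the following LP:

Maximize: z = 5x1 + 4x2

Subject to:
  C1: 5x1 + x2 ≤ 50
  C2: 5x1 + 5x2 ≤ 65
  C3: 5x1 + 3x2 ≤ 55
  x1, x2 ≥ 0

Primal max cᵀx s.t. Ax ≤ b, x ≥ 0  →  Dual min bᵀy s.t. Aᵀy ≥ c, y ≥ 0.

Minimize: z = 50y1 + 65y2 + 55y3

Subject to:
  5y1 + 5y2 + 5y3 ≥ 5
  y1 + 5y2 + 3y3 ≥ 4
  y1, y2, y3 ≥ 0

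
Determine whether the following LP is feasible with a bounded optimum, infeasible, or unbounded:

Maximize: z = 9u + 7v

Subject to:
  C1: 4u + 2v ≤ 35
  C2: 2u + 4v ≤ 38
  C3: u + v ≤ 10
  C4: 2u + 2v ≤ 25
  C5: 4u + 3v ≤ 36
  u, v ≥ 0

Feasible with a bounded optimal solution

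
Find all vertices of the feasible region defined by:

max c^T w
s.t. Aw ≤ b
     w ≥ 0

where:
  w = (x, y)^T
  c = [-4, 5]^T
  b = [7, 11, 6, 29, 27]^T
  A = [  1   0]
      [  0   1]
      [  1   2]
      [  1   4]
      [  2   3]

(0, 0), (6, 0), (0, 3)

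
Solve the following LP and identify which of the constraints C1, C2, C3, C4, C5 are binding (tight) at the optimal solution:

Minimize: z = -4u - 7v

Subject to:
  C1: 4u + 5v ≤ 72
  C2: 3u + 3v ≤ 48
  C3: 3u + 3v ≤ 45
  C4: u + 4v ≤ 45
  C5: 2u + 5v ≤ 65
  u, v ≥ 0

At u = 5, v = 10, compute slack b - a·x for each constraint:
  C1: 72 − 70 = 2  (slack)
  C2: 48 − 45 = 3  (slack)
  C3: 45 − 45 = 0  (binding)
  C4: 45 − 45 = 0  (binding)
  C5: 65 − 60 = 5  (slack)

Optimal: u = 5, v = 10
Binding: C3, C4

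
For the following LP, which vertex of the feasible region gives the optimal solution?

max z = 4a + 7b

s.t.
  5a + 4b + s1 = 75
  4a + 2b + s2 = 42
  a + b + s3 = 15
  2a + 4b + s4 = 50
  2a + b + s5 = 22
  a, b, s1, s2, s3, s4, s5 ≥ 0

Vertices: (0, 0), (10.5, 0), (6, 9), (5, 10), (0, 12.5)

Evaluate the objective at each vertex of the feasible region:
  z(0, 0) = 0
  z(10.5, 0) = 42
  z(6, 9) = 87
  z(5, 10) = 90  ←
  z(0, 12.5) = 87.5
The maximum is at a = 5, b = 10.

(5, 10)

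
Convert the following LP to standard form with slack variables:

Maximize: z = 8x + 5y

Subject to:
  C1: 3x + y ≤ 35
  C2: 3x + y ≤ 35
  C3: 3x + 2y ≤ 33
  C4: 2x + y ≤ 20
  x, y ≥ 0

max z = 8x + 5y

s.t.
  3x + y + s1 = 35
  3x + y + s2 = 35
  3x + 2y + s3 = 33
  2x + y + s4 = 20
  x, y, s1, s2, s3, s4 ≥ 0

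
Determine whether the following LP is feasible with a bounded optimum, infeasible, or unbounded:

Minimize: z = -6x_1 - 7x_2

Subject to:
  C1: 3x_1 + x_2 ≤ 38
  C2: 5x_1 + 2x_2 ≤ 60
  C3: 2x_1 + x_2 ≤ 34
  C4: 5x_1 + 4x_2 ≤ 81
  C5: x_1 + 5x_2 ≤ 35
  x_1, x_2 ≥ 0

Feasible with a bounded optimal solution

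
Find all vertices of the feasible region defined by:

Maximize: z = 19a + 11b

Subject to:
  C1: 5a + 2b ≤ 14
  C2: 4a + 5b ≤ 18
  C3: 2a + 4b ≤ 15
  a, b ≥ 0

(0, 0), (2.8, 0), (2, 2), (0, 3.6)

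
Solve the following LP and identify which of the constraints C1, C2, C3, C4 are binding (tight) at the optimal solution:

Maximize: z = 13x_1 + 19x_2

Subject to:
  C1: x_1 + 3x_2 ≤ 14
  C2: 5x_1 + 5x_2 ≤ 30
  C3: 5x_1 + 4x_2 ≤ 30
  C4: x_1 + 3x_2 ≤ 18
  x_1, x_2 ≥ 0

At x_1 = 2, x_2 = 4, compute slack b - a·x for each constraint:
  C1: 14 − 14 = 0  (binding)
  C2: 30 − 30 = 0  (binding)
  C3: 30 − 26 = 4  (slack)
  C4: 18 − 14 = 4  (slack)

Optimal: x_1 = 2, x_2 = 4
Binding: C1, C2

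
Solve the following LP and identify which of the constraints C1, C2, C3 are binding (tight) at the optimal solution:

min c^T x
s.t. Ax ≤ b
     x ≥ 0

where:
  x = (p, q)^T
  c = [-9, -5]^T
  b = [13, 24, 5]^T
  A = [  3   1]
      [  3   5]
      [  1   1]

At p = 4, q = 1, compute slack b - a·x for each constraint:
  C1: 13 − 13 = 0  (binding)
  C2: 24 − 17 = 7  (slack)
  C3: 5 − 5 = 0  (binding)

Optimal: p = 4, q = 1
Binding: C1, C3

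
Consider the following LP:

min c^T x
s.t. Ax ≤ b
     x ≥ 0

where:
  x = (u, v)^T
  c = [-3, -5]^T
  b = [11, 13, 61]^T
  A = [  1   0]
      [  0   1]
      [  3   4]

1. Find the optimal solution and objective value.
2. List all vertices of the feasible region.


1. u = 3, v = 13, z = -74
2. (0, 0), (11, 0), (11, 7), (3, 13), (0, 13)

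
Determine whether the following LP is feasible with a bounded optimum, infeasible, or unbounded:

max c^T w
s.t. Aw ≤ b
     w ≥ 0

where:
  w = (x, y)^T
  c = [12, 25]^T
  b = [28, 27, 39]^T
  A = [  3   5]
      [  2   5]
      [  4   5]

Feasible with a bounded optimal solution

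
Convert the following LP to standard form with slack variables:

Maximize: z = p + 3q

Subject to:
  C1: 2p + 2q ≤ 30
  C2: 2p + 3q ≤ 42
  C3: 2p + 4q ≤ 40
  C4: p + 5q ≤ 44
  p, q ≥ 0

max z = p + 3q

s.t.
  2p + 2q + s1 = 30
  2p + 3q + s2 = 42
  2p + 4q + s3 = 40
  p + 5q + s4 = 44
  p, q, s1, s2, s3, s4 ≥ 0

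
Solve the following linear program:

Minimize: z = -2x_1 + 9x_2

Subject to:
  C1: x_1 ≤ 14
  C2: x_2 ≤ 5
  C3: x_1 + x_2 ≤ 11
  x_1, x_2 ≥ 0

Evaluate the objective at each vertex of the feasible region:
  z(0, 0) = 0
  z(11, 0) = -22  ←
  z(6, 5) = 33
  z(0, 5) = 45
The minimum is at x_1 = 11, x_2 = 0.

x_1 = 11, x_2 = 0, z = -22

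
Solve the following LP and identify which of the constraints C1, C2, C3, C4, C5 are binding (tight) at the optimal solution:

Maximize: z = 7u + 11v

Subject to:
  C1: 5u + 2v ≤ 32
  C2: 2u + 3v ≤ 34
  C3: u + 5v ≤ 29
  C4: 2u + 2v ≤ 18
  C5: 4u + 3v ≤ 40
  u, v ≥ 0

At u = 4, v = 5, compute slack b - a·x for each constraint:
  C1: 32 − 30 = 2  (slack)
  C2: 34 − 23 = 11  (slack)
  C3: 29 − 29 = 0  (binding)
  C4: 18 − 18 = 0  (binding)
  C5: 40 − 31 = 9  (slack)

Optimal: u = 4, v = 5
Binding: C3, C4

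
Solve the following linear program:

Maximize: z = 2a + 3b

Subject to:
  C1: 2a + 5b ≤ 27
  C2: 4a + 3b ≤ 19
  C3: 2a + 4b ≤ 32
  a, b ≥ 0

Evaluate the objective at each vertex of the feasible region:
  z(0, 0) = 0
  z(4.75, 0) = 9.5
  z(1, 5) = 17  ←
  z(0, 5.4) = 16.2
The maximum is at a = 1, b = 5.

a = 1, b = 5, z = 17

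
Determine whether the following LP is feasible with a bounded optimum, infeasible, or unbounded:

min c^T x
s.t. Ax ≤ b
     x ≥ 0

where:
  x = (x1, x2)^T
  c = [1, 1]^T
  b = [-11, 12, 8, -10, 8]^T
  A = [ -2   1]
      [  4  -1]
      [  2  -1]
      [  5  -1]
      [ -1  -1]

Infeasible (no feasible solution exists)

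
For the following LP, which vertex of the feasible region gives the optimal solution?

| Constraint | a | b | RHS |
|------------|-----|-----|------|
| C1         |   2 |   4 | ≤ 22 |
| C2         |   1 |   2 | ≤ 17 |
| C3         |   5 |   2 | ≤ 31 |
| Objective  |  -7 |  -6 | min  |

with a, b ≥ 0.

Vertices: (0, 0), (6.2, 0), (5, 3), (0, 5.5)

Evaluate the objective at each vertex of the feasible region:
  z(0, 0) = 0
  z(6.2, 0) = -43.4
  z(5, 3) = -53  ←
  z(0, 5.5) = -33
The minimum is at a = 5, b = 3.

(5, 3)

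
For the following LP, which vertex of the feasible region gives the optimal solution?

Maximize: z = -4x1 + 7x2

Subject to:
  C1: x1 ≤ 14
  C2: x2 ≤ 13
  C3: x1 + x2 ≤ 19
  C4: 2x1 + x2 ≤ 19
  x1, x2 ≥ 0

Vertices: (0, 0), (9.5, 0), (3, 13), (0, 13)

Evaluate the objective at each vertex of the feasible region:
  z(0, 0) = 0
  z(9.5, 0) = -38
  z(3, 13) = 79
  z(0, 13) = 91  ←
The maximum is at x1 = 0, x2 = 13.

(0, 13)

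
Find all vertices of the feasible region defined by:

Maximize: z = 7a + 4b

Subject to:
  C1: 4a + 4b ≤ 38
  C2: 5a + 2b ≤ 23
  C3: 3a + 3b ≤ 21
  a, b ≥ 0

(0, 0), (4.6, 0), (3, 4), (0, 7)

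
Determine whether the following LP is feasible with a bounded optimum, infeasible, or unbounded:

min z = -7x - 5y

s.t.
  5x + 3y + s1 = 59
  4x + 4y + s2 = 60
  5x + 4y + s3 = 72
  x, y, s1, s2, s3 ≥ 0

Feasible with a bounded optimal solution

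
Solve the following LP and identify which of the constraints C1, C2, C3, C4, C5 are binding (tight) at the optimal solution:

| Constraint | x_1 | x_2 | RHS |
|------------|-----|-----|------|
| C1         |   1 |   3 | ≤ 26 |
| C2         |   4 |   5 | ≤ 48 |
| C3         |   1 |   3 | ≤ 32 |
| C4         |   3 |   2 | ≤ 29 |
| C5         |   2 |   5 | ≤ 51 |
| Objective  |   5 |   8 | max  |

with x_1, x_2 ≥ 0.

At x_1 = 2, x_2 = 8, compute slack b - a·x for each constraint:
  C1: 26 − 26 = 0  (binding)
  C2: 48 − 48 = 0  (binding)
  C3: 32 − 26 = 6  (slack)
  C4: 29 − 22 = 7  (slack)
  C5: 51 − 44 = 7  (slack)

Optimal: x_1 = 2, x_2 = 8
Binding: C1, C2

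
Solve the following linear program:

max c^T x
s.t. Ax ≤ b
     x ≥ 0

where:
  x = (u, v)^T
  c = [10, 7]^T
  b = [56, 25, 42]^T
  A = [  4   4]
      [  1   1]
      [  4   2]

Evaluate the objective at each vertex of the feasible region:
  z(0, 0) = 0
  z(10.5, 0) = 105
  z(7, 7) = 119  ←
  z(0, 14) = 98
The maximum is at u = 7, v = 7.

u = 7, v = 7, z = 119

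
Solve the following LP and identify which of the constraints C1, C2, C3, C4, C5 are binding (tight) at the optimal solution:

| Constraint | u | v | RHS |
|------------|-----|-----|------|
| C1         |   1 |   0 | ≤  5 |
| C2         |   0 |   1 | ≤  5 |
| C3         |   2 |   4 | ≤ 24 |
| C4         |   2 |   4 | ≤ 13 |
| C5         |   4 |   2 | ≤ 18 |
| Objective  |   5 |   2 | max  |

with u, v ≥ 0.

At u = 4.5, v = 0, compute slack b - a·x for each constraint:
  C1: 5 − 4.5 = 0.5  (slack)
  C2: 5 − 0 = 5  (slack)
  C3: 24 − 9 = 15  (slack)
  C4: 13 − 9 = 4  (slack)
  C5: 18 − 18 = 0  (binding)

Optimal: u = 4.5, v = 0
Binding: C5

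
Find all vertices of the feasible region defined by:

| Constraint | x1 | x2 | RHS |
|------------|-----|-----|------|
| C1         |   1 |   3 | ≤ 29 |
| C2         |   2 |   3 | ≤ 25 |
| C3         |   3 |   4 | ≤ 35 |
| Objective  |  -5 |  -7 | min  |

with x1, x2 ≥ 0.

(0, 0), (11.67, 0), (5, 5), (0, 8.333)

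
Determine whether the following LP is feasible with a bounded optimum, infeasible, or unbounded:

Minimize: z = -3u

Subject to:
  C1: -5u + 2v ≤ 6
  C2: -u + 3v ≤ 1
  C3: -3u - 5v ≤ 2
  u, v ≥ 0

Unbounded (objective can decrease without bound)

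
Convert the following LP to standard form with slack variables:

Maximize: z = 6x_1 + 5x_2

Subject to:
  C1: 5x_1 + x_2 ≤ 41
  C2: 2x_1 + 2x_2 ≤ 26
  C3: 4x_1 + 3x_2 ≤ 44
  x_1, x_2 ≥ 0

max z = 6x_1 + 5x_2

s.t.
  5x_1 + x_2 + s1 = 41
  2x_1 + 2x_2 + s2 = 26
  4x_1 + 3x_2 + s3 = 44
  x_1, x_2, s1, s2, s3 ≥ 0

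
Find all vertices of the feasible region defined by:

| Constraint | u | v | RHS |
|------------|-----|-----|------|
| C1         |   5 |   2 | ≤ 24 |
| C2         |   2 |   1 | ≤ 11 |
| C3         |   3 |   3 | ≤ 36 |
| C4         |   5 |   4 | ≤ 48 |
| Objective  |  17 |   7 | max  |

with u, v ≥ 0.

(0, 0), (4.8, 0), (2, 7), (0, 11)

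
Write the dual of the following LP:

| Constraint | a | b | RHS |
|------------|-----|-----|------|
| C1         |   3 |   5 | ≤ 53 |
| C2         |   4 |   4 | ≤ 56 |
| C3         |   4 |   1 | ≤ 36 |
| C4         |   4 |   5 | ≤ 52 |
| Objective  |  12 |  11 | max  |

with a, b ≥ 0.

Primal max cᵀx s.t. Ax ≤ b, x ≥ 0  →  Dual min bᵀy s.t. Aᵀy ≥ c, y ≥ 0.

Minimize: z = 53y1 + 56y2 + 36y3 + 52y4

Subject to:
  3y1 + 4y2 + 4y3 + 4y4 ≥ 12
  5y1 + 4y2 + y3 + 5y4 ≥ 11
  y1, y2, y3, y4 ≥ 0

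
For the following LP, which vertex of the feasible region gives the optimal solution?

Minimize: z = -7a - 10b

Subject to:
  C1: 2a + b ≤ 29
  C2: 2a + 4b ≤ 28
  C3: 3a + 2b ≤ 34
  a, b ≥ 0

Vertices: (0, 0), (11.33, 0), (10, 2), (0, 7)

Evaluate the objective at each vertex of the feasible region:
  z(0, 0) = 0
  z(11.33, 0) = -79.33
  z(10, 2) = -90  ←
  z(0, 7) = -70
The minimum is at a = 10, b = 2.

(10, 2)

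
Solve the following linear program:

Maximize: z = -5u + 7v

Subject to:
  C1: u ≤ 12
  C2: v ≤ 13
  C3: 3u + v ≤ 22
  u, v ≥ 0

Evaluate the objective at each vertex of the feasible region:
  z(0, 0) = 0
  z(7.333, 0) = -36.67
  z(3, 13) = 76
  z(0, 13) = 91  ←
The maximum is at u = 0, v = 13.

u = 0, v = 13, z = 91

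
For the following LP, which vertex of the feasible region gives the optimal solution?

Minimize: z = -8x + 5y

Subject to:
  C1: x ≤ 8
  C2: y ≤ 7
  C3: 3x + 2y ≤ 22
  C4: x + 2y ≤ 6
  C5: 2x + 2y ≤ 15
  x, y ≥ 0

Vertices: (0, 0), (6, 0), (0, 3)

Evaluate the objective at each vertex of the feasible region:
  z(0, 0) = 0
  z(6, 0) = -48  ←
  z(0, 3) = 15
The minimum is at x = 6, y = 0.

(6, 0)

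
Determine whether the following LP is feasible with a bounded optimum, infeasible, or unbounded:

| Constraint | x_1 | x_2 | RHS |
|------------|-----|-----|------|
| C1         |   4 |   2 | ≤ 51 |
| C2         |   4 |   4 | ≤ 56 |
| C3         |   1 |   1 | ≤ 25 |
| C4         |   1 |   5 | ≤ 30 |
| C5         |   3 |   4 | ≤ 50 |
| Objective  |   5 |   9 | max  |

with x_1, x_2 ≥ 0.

Feasible with a bounded optimal solution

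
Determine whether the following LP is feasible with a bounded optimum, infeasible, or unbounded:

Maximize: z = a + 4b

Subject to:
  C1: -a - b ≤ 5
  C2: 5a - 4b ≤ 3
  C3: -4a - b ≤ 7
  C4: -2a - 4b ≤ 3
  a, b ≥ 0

Unbounded (objective can increase without bound)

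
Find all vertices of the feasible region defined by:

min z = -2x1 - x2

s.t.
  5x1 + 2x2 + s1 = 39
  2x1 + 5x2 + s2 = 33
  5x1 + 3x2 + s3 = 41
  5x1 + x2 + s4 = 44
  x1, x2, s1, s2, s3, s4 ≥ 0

(0, 0), (7.8, 0), (7, 2), (5.579, 4.368), (0, 6.6)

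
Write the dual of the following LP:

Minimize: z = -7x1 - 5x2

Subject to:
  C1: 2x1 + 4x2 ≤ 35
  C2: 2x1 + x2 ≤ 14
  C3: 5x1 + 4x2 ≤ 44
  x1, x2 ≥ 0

Primal min cᵀx s.t. Ax ≤ b, x ≥ 0  →  Dual max −bᵀy s.t. Aᵀy ≥ −c, y ≥ 0.

Maximize: z = -35y1 - 14y2 - 44y3

Subject to:
  2y1 + 2y2 + 5y3 ≥ 7
  4y1 + y2 + 4y3 ≥ 5
  y1, y2, y3 ≥ 0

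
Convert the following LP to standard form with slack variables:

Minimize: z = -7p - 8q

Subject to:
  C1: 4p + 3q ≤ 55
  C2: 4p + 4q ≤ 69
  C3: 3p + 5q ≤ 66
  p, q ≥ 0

min z = -7p - 8q

s.t.
  4p + 3q + s1 = 55
  4p + 4q + s2 = 69
  3p + 5q + s3 = 66
  p, q, s1, s2, s3 ≥ 0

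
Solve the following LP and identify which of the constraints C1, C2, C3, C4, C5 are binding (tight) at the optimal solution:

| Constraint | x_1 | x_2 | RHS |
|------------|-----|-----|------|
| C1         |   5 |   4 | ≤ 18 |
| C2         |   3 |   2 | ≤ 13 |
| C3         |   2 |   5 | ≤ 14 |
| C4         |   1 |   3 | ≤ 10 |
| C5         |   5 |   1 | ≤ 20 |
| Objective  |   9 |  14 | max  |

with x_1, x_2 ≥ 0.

At x_1 = 2, x_2 = 2, compute slack b - a·x for each constraint:
  C1: 18 − 18 = 0  (binding)
  C2: 13 − 10 = 3  (slack)
  C3: 14 − 14 = 0  (binding)
  C4: 10 − 8 = 2  (slack)
  C5: 20 − 12 = 8  (slack)

Optimal: x_1 = 2, x_2 = 2
Binding: C1, C3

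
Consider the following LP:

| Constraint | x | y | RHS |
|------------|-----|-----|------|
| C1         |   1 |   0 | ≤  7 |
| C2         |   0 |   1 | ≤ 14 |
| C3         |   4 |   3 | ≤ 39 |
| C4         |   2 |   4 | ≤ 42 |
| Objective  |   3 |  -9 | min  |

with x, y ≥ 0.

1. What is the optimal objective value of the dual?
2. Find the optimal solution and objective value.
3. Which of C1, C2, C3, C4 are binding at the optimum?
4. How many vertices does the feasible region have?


1. -94.5
2. x = 0, y = 10.5, z = -94.5
3. C4
4. 5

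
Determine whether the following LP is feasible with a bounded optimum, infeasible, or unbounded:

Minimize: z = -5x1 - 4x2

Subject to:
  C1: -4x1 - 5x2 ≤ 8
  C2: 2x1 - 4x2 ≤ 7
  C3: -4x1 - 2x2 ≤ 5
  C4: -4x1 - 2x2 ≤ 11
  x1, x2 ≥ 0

Unbounded (objective can decrease without bound)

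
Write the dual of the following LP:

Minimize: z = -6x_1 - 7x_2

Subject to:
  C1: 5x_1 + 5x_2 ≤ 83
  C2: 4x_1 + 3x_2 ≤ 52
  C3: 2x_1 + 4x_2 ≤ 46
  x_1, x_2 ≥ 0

Primal min cᵀx s.t. Ax ≤ b, x ≥ 0  →  Dual max −bᵀy s.t. Aᵀy ≥ −c, y ≥ 0.

Maximize: z = -83y1 - 52y2 - 46y3

Subject to:
  5y1 + 4y2 + 2y3 ≥ 6
  5y1 + 3y2 + 4y3 ≥ 7
  y1, y2, y3 ≥ 0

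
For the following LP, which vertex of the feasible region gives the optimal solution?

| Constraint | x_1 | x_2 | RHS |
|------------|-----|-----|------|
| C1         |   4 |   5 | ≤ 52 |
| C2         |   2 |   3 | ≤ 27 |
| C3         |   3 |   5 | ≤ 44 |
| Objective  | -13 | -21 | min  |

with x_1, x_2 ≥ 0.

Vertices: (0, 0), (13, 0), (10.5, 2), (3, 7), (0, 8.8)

Evaluate the objective at each vertex of the feasible region:
  z(0, 0) = 0
  z(13, 0) = -169
  z(10.5, 2) = -178.5
  z(3, 7) = -186  ←
  z(0, 8.8) = -184.8
The minimum is at x_1 = 3, x_2 = 7.

(3, 7)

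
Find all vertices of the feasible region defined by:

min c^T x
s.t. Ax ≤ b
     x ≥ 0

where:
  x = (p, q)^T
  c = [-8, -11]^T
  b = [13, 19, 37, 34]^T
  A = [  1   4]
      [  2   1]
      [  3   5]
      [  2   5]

(0, 0), (9.5, 0), (9, 1), (0, 3.25)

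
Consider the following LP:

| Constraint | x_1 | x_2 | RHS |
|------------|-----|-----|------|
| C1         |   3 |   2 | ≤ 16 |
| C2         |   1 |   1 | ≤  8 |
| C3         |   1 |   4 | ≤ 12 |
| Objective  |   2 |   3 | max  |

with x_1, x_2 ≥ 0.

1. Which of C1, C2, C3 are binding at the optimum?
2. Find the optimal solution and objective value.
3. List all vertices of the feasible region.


1. C1, C3
2. x_1 = 4, x_2 = 2, z = 14
3. (0, 0), (5.333, 0), (4, 2), (0, 3)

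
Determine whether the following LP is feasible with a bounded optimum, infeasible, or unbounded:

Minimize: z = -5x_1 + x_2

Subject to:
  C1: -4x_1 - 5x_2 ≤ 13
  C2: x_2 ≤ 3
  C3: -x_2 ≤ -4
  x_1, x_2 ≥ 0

Infeasible (no feasible solution exists)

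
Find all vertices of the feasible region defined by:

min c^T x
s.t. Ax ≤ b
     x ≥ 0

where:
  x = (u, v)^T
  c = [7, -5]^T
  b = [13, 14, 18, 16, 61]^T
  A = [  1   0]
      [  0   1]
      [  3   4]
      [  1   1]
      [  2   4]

(0, 0), (6, 0), (0, 4.5)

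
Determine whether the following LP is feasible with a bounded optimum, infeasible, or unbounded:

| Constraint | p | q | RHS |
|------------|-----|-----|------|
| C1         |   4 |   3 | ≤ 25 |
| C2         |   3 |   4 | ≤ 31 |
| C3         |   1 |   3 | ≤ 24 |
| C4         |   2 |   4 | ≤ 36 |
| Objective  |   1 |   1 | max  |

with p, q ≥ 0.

Feasible with a bounded optimal solution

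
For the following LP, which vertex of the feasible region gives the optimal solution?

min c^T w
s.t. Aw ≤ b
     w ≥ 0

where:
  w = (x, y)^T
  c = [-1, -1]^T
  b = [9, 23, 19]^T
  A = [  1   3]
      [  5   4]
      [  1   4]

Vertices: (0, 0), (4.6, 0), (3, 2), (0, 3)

Evaluate the objective at each vertex of the feasible region:
  z(0, 0) = 0
  z(4.6, 0) = -4.6
  z(3, 2) = -5  ←
  z(0, 3) = -3
The minimum is at x = 3, y = 2.

(3, 2)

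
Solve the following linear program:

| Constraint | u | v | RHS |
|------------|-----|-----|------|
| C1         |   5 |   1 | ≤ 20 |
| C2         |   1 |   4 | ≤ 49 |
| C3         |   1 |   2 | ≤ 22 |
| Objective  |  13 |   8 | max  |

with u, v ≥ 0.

Evaluate the objective at each vertex of the feasible region:
  z(0, 0) = 0
  z(4, 0) = 52
  z(2, 10) = 106  ←
  z(0, 11) = 88
The maximum is at u = 2, v = 10.

u = 2, v = 10, z = 106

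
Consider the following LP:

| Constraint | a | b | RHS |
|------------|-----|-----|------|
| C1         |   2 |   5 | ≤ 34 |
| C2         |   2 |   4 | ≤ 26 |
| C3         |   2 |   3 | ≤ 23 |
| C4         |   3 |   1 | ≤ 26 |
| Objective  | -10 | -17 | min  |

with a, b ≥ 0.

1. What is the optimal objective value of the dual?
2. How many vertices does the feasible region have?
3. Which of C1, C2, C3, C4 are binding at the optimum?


1. -121
2. 5
3. C2, C3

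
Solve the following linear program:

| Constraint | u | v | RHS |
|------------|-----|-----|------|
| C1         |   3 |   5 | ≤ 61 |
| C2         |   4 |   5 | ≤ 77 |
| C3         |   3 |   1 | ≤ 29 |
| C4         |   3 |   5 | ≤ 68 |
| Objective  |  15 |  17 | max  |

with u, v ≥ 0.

Evaluate the objective at each vertex of the feasible region:
  z(0, 0) = 0
  z(9.667, 0) = 145
  z(7, 8) = 241  ←
  z(0, 12.2) = 207.4
The maximum is at u = 7, v = 8.

u = 7, v = 8, z = 241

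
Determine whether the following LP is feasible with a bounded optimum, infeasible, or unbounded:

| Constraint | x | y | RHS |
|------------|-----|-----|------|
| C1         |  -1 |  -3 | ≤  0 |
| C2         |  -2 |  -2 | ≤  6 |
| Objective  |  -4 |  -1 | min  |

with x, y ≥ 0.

Unbounded (objective can decrease without bound)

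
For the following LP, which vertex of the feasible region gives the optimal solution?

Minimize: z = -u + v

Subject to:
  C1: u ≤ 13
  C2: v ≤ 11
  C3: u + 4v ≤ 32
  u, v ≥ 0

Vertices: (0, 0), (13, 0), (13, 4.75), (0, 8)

Evaluate the objective at each vertex of the feasible region:
  z(0, 0) = 0
  z(13, 0) = -13  ←
  z(13, 4.75) = -8.25
  z(0, 8) = 8
The minimum is at u = 13, v = 0.

(13, 0)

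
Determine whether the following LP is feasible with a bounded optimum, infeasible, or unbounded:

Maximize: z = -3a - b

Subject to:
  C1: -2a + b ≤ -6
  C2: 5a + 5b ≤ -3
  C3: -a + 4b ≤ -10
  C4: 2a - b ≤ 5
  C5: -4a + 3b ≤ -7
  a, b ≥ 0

Infeasible (no feasible solution exists)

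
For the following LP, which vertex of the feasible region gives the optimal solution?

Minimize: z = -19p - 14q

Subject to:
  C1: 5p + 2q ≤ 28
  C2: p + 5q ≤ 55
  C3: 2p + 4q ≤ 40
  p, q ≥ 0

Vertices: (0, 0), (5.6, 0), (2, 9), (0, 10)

Evaluate the objective at each vertex of the feasible region:
  z(0, 0) = 0
  z(5.6, 0) = -106.4
  z(2, 9) = -164  ←
  z(0, 10) = -140
The minimum is at p = 2, q = 9.

(2, 9)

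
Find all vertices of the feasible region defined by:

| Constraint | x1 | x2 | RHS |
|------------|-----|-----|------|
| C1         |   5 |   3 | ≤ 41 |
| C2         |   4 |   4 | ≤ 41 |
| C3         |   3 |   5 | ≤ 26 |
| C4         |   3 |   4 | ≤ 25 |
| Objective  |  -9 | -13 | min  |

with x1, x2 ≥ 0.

(0, 0), (8.2, 0), (8.091, 0.1818), (7, 1), (0, 5.2)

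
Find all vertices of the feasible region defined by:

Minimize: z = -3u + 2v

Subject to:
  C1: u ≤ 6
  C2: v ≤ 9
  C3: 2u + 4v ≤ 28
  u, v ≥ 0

(0, 0), (6, 0), (6, 4), (0, 7)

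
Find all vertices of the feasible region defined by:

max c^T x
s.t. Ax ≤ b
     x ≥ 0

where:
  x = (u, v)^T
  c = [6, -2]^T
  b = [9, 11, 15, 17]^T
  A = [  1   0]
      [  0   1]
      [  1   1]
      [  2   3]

(0, 0), (8.5, 0), (0, 5.667)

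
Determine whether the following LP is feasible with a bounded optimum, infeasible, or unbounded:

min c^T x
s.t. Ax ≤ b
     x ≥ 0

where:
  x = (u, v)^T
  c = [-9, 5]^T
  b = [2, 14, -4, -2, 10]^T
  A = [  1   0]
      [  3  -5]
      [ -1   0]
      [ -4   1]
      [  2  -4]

Infeasible (no feasible solution exists)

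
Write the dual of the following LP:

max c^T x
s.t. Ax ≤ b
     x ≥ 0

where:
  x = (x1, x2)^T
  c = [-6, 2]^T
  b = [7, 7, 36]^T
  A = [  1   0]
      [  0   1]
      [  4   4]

Primal max cᵀx s.t. Ax ≤ b, x ≥ 0  →  Dual min bᵀy s.t. Aᵀy ≥ c, y ≥ 0.

Minimize: z = 7y1 + 7y2 + 36y3

Subject to:
  y1 + 4y3 ≥ -6
  y2 + 4y3 ≥ 2
  y1, y2, y3 ≥ 0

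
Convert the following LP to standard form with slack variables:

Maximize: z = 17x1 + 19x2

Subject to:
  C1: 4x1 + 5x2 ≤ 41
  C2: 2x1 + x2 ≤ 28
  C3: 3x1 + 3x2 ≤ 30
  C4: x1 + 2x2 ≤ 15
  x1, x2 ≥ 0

max z = 17x1 + 19x2

s.t.
  4x1 + 5x2 + s1 = 41
  2x1 + x2 + s2 = 28
  3x1 + 3x2 + s3 = 30
  x1 + 2x2 + s4 = 15
  x1, x2, s1, s2, s3, s4 ≥ 0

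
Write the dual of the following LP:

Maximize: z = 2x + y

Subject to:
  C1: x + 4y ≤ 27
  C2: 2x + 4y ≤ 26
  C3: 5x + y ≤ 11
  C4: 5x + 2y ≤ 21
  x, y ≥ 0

Primal max cᵀx s.t. Ax ≤ b, x ≥ 0  →  Dual min bᵀy s.t. Aᵀy ≥ c, y ≥ 0.

Minimize: z = 27y1 + 26y2 + 11y3 + 21y4

Subject to:
  y1 + 2y2 + 5y3 + 5y4 ≥ 2
  4y1 + 4y2 + y3 + 2y4 ≥ 1
  y1, y2, y3, y4 ≥ 0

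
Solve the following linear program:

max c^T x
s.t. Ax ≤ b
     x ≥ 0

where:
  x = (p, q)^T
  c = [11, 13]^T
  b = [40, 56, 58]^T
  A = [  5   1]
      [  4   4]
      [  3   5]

Evaluate the objective at each vertex of the feasible region:
  z(0, 0) = 0
  z(8, 0) = 88
  z(6.5, 7.5) = 169
  z(6, 8) = 170  ←
  z(0, 11.6) = 150.8
The maximum is at p = 6, q = 8.

p = 6, q = 8, z = 170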